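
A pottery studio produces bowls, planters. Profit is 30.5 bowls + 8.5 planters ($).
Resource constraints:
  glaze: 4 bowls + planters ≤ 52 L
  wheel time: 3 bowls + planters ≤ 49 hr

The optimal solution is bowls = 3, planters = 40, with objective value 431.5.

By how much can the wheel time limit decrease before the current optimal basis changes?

Binding constraints: glaze, wheel time. The basis is B = [[4,1],[3,1]] with det 1.
Per unit decrease in wheel time, x* moves by d = (1, -4).
The basis stays optimal until planters reaches 0; allowable decrease = 10 hr.

10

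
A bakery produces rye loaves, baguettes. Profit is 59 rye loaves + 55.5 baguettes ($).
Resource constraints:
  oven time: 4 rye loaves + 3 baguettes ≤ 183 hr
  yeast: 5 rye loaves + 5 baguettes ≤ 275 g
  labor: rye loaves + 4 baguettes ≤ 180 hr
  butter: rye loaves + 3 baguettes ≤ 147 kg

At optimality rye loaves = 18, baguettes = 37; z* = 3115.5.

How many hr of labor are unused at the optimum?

labor used = 1·18 + 4·37 = 166; slack = 180 − 166 = 14.

14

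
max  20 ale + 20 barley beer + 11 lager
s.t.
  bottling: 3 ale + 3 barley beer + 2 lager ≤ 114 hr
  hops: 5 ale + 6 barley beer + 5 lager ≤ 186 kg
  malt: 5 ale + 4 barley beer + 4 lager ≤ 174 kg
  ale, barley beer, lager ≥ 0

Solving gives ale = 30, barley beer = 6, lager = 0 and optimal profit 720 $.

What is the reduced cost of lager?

Check each constraint at x*: bottling 108/114 (slack 6); hops 186/186 (tight); malt 174/174 (tight).
By complementary slackness, y = 0 for the non-binding constraint.
Dual feasibility on the basic columns requires 5·y_hops + 5·y_malt = 20, 6·y_hops + 4·y_malt = 20.
→ y_hops = 2 and y_malt = 2.
Reduced cost of lager: c₃ − yᵀa₃ = 11 − (2·5 + 2·4) = 11 − 18 = -7.

-7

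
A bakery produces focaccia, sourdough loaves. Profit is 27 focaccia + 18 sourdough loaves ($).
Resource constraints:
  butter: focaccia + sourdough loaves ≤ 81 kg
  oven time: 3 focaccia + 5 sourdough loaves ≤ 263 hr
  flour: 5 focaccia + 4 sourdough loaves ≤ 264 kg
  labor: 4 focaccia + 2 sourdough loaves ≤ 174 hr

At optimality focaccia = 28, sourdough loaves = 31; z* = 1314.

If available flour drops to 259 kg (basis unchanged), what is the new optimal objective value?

1299

Binding: flour and labor. Non-binding: butter (22 unused), oven time (24 unused).
Slack constraints have shadow price 0 (complementary slackness).
Dual feasibility on the basic columns requires 5·y_flour + 4·y_labor = 27, 4·y_flour + 2·y_labor = 18.
→ y_flour = 3 and y_labor = 3.
Δz = y_flour·Δb = 3 × (-5) = -15, so new z* = 1314 − 15 = 1299.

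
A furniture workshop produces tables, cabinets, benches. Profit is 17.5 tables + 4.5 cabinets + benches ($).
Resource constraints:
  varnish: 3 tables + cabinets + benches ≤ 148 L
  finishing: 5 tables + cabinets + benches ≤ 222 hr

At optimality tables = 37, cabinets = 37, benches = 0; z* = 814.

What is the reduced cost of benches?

-3.5

At the optimum: varnish uses 148 of 148 (binding); finishing uses 222 of 222 (binding).
Dual feasibility on the basic columns requires 3·y_varnish + 5·y_finishing = 17.5, 1·y_varnish + 1·y_finishing = 4.5.
→ y_varnish = 2.5 and y_finishing = 2.
Reduced cost of benches: c₃ − yᵀa₃ = 1 − (2.5·1 + 2·1) = 1 − 4.5 = -3.5.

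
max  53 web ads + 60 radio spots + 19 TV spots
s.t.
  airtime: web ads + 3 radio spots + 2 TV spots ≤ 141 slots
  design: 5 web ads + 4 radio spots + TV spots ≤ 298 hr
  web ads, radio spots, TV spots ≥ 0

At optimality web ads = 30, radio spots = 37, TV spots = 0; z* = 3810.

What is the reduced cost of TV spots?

-6

Check each constraint at x*: airtime 141/141 (tight); design 298/298 (tight).
The binding rows give the dual system: 1·y_airtime + 5·y_design = 53 and 3·y_airtime + 4·y_design = 60.
→ y_airtime = 8 and y_design = 9.
Reduced cost of TV spots: c₃ − yᵀa₃ = 19 − (8·2 + 9·1) = 19 − 25 = -6.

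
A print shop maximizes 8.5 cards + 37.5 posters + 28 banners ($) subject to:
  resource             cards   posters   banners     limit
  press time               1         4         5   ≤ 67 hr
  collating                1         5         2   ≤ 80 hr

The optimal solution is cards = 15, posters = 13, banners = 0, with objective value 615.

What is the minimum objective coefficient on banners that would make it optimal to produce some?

32

Check each constraint at x*: press time 67/67 (tight); collating 80/80 (tight).
From A_Bᵀ y = c: 1·y_press time + 1·y_collating = 8.5; 4·y_press time + 5·y_collating = 37.5.
Solving: y_press time = 5, y_collating = 3.5.
banners enters the basis when its profit ≥ yᵀa₃ = 5·5 + 3.5·2 = 32.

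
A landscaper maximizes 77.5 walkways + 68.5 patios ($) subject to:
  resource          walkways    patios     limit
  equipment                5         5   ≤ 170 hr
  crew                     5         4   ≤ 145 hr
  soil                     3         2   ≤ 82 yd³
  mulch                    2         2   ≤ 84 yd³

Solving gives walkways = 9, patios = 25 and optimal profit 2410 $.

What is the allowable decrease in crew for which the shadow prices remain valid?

Binding constraints: equipment, crew. The basis is B = [[5,5],[5,4]] with det -5.
Per unit decrease in crew, x* moves by d = (-1, 1).
The basis stays optimal until walkways reaches 0; allowable decrease = 9 hr.

9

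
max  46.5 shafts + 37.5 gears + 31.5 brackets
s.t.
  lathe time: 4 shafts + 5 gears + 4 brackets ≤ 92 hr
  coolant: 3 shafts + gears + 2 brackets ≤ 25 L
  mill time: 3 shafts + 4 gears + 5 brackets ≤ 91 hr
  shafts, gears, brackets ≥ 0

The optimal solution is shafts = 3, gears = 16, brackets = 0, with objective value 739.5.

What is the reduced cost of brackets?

Check each constraint at x*: lathe time 92/92 (tight); coolant 25/25 (tight); mill time 73/91 (slack 18).
By complementary slackness, y = 0 for the non-binding constraint.
The binding rows give the dual system: 4·y_lathe time + 3·y_coolant = 46.5 and 5·y_lathe time + 1·y_coolant = 37.5.
This yields shadow prices y_lathe time = 6, y_coolant = 7.5.
Reduced cost of brackets: c₃ − yᵀa₃ = 31.5 − (6·4 + 7.5·2) = 31.5 − 39 = -7.5.

-7.5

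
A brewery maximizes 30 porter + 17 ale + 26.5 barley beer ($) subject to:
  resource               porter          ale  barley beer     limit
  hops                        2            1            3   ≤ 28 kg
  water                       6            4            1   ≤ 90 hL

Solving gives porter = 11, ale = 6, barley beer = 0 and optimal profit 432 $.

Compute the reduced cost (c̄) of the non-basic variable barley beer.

Check each constraint at x*: hops 28/28 (tight); water 90/90 (tight).
From A_Bᵀ y = c: 2·y_hops + 6·y_water = 30; 1·y_hops + 4·y_water = 17.
This yields shadow prices y_hops = 9, y_water = 2.
Reduced cost of barley beer: c₃ − yᵀa₃ = 26.5 − (9·3 + 2·1) = 26.5 − 29 = -2.5.

-2.5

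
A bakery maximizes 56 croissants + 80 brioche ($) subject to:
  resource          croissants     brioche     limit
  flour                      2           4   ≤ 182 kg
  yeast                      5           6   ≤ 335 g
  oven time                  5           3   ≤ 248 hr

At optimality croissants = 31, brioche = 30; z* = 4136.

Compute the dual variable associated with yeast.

Check each constraint at x*: flour 182/182 (tight); yeast 335/335 (tight); oven time 245/248 (slack 3).
By complementary slackness, y = 0 for the non-binding constraint.
The binding rows give the dual system: 2·y_flour + 5·y_yeast = 56 and 4·y_flour + 6·y_yeast = 80.
→ y_flour = 8 and y_yeast = 8.
Shadow price of yeast = 8.

8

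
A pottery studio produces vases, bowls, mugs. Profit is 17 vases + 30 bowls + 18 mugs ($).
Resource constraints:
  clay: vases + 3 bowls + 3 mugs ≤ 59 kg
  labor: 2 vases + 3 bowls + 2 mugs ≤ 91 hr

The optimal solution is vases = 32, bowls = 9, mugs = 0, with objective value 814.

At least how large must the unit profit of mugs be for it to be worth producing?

Check each constraint at x*: clay 59/59 (tight); labor 91/91 (tight).
Dual feasibility on the basic columns requires 1·y_clay + 2·y_labor = 17, 3·y_clay + 3·y_labor = 30.
This yields shadow prices y_clay = 3, y_labor = 7.
mugs enters the basis when its profit ≥ yᵀa₃ = 3·3 + 7·2 = 23.

23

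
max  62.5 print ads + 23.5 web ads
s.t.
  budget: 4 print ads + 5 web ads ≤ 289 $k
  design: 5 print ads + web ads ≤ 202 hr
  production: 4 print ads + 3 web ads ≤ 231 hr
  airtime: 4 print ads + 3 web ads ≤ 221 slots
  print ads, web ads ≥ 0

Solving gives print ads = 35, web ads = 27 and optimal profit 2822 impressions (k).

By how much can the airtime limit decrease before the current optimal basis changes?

Binding constraints: design, airtime. The basis is B = [[5,1],[4,3]] with det 11.
Per unit decrease in airtime, x* moves by d = (0.0909, -0.4545).
The basis stays optimal until web ads reaches 0; allowable decrease = 59.4 slots.

59.4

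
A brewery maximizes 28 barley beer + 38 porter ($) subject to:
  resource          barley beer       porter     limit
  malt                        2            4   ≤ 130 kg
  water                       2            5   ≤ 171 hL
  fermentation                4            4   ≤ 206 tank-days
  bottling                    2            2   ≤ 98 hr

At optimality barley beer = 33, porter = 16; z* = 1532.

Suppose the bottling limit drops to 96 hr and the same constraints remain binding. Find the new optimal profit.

Check each constraint at x*: malt 130/130 (tight); water 146/171 (slack 25); fermentation 196/206 (slack 10); bottling 98/98 (tight).
Slack constraints have shadow price 0 (complementary slackness).
From A_Bᵀ y = c: 2·y_malt + 2·y_bottling = 28; 4·y_malt + 2·y_bottling = 38.
This yields shadow prices y_malt = 5, y_bottling = 9.
Δz = y_bottling·Δb = 9 × (-2) = -18, so new z* = 1532 − 18 = 1514.

1514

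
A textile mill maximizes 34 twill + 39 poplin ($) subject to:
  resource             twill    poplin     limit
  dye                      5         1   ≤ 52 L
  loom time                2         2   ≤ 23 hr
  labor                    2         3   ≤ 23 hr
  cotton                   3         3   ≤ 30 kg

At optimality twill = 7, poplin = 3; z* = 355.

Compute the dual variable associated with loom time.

Binding: labor and cotton. Non-binding: dye (14 unused), loom time (3 unused).
By complementary slackness, y = 0 for the non-binding constraints.
Dual feasibility on the basic columns requires 2·y_labor + 3·y_cotton = 34, 3·y_labor + 3·y_cotton = 39.
Solving: y_labor = 5, y_cotton = 8.
Shadow price of loom time = 0.

0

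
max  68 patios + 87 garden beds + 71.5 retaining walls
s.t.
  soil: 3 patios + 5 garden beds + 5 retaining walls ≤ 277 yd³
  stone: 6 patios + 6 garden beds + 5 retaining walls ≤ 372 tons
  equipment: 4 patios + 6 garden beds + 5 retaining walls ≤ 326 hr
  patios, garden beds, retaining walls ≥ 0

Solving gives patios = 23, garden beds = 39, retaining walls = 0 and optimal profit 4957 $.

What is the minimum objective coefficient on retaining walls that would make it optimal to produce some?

72.5

Binding: stone and equipment. Non-binding: soil (13 unused).
Slack constraints have shadow price 0 (complementary slackness).
Dual feasibility on the basic columns requires 6·y_stone + 4·y_equipment = 68, 6·y_stone + 6·y_equipment = 87.
This yields shadow prices y_stone = 5, y_equipment = 9.5.
retaining walls enters the basis when its profit ≥ yᵀa₃ = 5·5 + 9.5·5 = 72.5.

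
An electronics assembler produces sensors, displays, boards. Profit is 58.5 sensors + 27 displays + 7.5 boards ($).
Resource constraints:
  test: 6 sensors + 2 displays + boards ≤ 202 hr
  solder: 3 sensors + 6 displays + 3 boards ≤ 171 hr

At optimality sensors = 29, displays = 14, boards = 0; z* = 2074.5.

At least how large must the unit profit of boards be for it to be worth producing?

At the optimum: test uses 202 of 202 (binding); solder uses 171 of 171 (binding).
The binding rows give the dual system: 6·y_test + 3·y_solder = 58.5 and 2·y_test + 6·y_solder = 27.
→ y_test = 9 and y_solder = 1.5.
boards enters the basis when its profit ≥ yᵀa₃ = 9·1 + 1.5·3 = 13.5.

13.5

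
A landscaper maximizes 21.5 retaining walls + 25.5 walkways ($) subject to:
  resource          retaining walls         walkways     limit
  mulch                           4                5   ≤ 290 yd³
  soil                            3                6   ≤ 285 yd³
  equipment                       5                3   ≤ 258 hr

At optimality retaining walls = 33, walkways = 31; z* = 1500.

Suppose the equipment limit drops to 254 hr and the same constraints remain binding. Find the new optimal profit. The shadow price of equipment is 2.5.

1490

Δb = -4, so new z* = 1500 + (2.5)·(-4) = 1500 − 10 = 1490.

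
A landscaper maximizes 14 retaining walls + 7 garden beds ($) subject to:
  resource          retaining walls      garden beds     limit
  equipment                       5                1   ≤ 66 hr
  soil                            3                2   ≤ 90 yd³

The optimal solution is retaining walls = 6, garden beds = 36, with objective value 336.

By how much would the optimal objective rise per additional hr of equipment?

At the optimum: equipment uses 66 of 66 (binding); soil uses 90 of 90 (binding).
From A_Bᵀ y = c: 5·y_equipment + 3·y_soil = 14; 1·y_equipment + 2·y_soil = 7.
This yields shadow prices y_equipment = 1, y_soil = 3.
Shadow price of equipment = 1.

1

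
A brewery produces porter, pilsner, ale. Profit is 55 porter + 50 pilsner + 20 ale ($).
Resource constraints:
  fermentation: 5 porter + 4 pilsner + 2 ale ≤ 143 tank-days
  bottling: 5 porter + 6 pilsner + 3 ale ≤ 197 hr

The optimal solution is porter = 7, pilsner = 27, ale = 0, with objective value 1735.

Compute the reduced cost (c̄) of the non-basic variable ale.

Both fermentation and bottling are binding at x*.
From A_Bᵀ y = c: 5·y_fermentation + 5·y_bottling = 55; 4·y_fermentation + 6·y_bottling = 50.
This yields shadow prices y_fermentation = 8, y_bottling = 3.
Reduced cost of ale: c₃ − yᵀa₃ = 20 − (8·2 + 3·3) = 20 − 25 = -5.

-5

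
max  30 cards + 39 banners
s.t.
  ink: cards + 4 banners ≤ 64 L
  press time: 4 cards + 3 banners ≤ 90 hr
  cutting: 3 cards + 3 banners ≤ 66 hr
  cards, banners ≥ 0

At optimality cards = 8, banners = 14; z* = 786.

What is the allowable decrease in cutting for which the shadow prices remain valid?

18

Binding constraints: ink, cutting. The basis is B = [[1,4],[3,3]] with det -9.
Per unit decrease in cutting, x* moves by d = (-0.4444, 0.1111).
The basis stays optimal until cards reaches 0; allowable decrease = 18 hr.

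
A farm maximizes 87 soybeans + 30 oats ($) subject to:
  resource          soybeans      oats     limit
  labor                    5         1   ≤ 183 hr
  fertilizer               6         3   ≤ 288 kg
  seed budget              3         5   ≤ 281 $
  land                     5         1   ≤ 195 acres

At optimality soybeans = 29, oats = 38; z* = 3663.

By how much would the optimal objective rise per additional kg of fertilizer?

Check each constraint at x*: labor 183/183 (tight); fertilizer 288/288 (tight); seed budget 277/281 (slack 4); land 183/195 (slack 12).
By complementary slackness, y = 0 for the non-binding constraints.
The binding rows give the dual system: 5·y_labor + 6·y_fertilizer = 87 and 1·y_labor + 3·y_fertilizer = 30.
→ y_labor = 9 and y_fertilizer = 7.
Shadow price of fertilizer = 7.

7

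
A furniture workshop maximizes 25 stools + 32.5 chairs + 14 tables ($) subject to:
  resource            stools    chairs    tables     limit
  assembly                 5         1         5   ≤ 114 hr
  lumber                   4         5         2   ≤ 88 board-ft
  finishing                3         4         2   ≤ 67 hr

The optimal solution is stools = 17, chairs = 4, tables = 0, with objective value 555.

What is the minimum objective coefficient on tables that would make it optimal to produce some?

15

Binding: lumber and finishing. Non-binding: assembly (25 unused).
Slack constraints have shadow price 0 (complementary slackness).
Dual feasibility on the basic columns requires 4·y_lumber + 3·y_finishing = 25, 5·y_lumber + 4·y_finishing = 32.5.
→ y_lumber = 2.5 and y_finishing = 5.
tables enters the basis when its profit ≥ yᵀa₃ = 2.5·2 + 5·2 = 15.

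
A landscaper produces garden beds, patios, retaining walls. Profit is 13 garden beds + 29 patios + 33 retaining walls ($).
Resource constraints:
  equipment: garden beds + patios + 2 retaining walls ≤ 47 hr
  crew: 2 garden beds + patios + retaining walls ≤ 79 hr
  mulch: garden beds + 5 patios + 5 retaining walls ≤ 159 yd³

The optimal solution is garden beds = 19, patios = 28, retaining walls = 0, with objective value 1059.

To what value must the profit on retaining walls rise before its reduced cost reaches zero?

At the optimum: equipment uses 47 of 47 (binding); crew uses 66 of 79 (slack = 13); mulch uses 159 of 159 (binding).
Since crew is not tight, its dual is 0.
From A_Bᵀ y = c: 1·y_equipment + 1·y_mulch = 13; 1·y_equipment + 5·y_mulch = 29.
Solving: y_equipment = 9, y_mulch = 4.
retaining walls enters the basis when its profit ≥ yᵀa₃ = 9·2 + 4·5 = 38.

38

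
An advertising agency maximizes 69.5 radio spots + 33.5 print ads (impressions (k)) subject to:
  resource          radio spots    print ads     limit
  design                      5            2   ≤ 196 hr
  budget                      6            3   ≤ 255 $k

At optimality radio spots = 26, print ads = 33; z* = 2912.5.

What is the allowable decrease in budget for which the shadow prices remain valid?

19.8

Binding constraints: design, budget. The basis is B = [[5,2],[6,3]] with det 3.
Per unit decrease in budget, x* moves by d = (0.6667, -1.6667).
The basis stays optimal until print ads reaches 0; allowable decrease = 19.8 $k.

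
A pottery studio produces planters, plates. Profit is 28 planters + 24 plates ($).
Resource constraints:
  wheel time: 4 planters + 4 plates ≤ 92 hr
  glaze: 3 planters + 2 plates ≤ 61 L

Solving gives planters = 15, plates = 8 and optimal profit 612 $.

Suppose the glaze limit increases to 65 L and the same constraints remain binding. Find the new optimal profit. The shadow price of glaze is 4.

Δb = 4, so new z* = 612 + (4)·(4) = 612 + 16 = 628.

628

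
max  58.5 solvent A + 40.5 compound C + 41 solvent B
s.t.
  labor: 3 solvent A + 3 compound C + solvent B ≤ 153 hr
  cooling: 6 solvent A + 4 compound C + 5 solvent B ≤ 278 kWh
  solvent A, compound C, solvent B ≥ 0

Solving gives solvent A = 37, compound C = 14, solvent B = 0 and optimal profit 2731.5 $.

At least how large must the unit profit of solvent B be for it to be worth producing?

46.5

At the optimum: labor uses 153 of 153 (binding); cooling uses 278 of 278 (binding).
The binding rows give the dual system: 3·y_labor + 6·y_cooling = 58.5 and 3·y_labor + 4·y_cooling = 40.5.
Solving: y_labor = 1.5, y_cooling = 9.
solvent B enters the basis when its profit ≥ yᵀa₃ = 1.5·1 + 9·5 = 46.5.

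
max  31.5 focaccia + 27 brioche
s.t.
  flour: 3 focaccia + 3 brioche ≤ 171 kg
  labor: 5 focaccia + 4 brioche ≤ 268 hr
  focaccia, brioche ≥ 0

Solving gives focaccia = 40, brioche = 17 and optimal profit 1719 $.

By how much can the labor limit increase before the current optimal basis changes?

Binding constraints: flour, labor. The basis is B = [[3,3],[5,4]] with det -3.
Per unit increase in labor, x* moves by d = (1, -1).
The basis stays optimal until brioche reaches 0; allowable increase = 17 hr.

17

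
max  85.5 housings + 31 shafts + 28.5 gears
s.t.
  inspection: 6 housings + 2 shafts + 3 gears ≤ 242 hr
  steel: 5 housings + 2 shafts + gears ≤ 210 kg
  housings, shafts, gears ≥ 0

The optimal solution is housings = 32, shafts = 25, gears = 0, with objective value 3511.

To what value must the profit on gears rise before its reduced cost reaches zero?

31.5

At the optimum: inspection uses 242 of 242 (binding); steel uses 210 of 210 (binding).
From A_Bᵀ y = c: 6·y_inspection + 5·y_steel = 85.5; 2·y_inspection + 2·y_steel = 31.
→ y_inspection = 8 and y_steel = 7.5.
gears enters the basis when its profit ≥ yᵀa₃ = 8·3 + 7.5·1 = 31.5.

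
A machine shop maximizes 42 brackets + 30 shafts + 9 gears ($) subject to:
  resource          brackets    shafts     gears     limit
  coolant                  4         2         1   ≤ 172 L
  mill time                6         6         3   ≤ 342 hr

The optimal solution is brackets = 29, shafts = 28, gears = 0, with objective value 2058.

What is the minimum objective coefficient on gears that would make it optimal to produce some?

Both coolant and mill time are binding at x*.
From A_Bᵀ y = c: 4·y_coolant + 6·y_mill time = 42; 2·y_coolant + 6·y_mill time = 30.
→ y_coolant = 6 and y_mill time = 3.
gears enters the basis when its profit ≥ yᵀa₃ = 6·1 + 3·3 = 15.

15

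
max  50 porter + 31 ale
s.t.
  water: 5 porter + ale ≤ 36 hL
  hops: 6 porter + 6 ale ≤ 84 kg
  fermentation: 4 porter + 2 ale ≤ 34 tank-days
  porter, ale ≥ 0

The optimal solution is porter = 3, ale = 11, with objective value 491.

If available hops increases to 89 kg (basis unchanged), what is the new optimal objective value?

501

At the optimum: water uses 26 of 36 (slack = 10); hops uses 84 of 84 (binding); fermentation uses 34 of 34 (binding).
Slack constraints have shadow price 0 (complementary slackness).
The binding rows give the dual system: 6·y_hops + 4·y_fermentation = 50 and 6·y_hops + 2·y_fermentation = 31.
This yields shadow prices y_hops = 2, y_fermentation = 9.5.
Δz = y_hops·Δb = 2 × (5) = 10, so new z* = 491 + 10 = 501.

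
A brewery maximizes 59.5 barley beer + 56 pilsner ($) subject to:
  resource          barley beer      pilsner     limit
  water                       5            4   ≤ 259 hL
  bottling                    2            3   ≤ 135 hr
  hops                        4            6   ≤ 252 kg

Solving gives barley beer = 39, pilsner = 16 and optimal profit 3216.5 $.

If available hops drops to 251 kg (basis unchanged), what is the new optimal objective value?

Check each constraint at x*: water 259/259 (tight); bottling 126/135 (slack 9); hops 252/252 (tight).
Slack constraints have shadow price 0 (complementary slackness).
Dual feasibility on the basic columns requires 5·y_water + 4·y_hops = 59.5, 4·y_water + 6·y_hops = 56.
→ y_water = 9.5 and y_hops = 3.
Δz = y_hops·Δb = 3 × (-1) = -3, so new z* = 3216.5 − 3 = 3213.5.

3213.5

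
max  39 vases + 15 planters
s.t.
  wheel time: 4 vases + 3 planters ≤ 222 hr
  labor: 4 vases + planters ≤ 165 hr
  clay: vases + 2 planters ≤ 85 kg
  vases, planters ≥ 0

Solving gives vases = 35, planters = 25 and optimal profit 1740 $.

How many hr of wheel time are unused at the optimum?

7

wheel time used = 4·35 + 3·25 = 215; slack = 222 − 215 = 7.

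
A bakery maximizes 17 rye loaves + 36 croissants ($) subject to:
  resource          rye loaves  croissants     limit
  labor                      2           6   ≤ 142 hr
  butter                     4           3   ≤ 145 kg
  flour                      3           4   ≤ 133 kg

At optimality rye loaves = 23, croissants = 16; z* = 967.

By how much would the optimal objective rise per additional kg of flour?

Check each constraint at x*: labor 142/142 (tight); butter 140/145 (slack 5); flour 133/133 (tight).
By complementary slackness, y = 0 for the non-binding constraint.
From A_Bᵀ y = c: 2·y_labor + 3·y_flour = 17; 6·y_labor + 4·y_flour = 36.
→ y_labor = 4 and y_flour = 3.
Shadow price of flour = 3.

3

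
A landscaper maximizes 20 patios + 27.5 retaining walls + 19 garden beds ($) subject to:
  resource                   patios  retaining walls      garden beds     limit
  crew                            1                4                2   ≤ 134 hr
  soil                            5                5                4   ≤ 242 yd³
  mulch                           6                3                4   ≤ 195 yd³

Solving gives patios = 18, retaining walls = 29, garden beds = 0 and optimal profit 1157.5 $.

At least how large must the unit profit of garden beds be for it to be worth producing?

20

Binding: crew and mulch. Non-binding: soil (7 unused).
Since soil is not tight, its dual is 0.
The binding rows give the dual system: 1·y_crew + 6·y_mulch = 20 and 4·y_crew + 3·y_mulch = 27.5.
→ y_crew = 5 and y_mulch = 2.5.
garden beds enters the basis when its profit ≥ yᵀa₃ = 5·2 + 2.5·4 = 20.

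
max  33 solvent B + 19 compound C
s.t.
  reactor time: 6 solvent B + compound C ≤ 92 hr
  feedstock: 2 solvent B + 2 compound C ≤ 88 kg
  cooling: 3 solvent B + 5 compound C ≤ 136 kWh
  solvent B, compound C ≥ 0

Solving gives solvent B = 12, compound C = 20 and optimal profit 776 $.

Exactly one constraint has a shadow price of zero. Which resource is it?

reactor time: 92/92 (binding)
feedstock: 64/88 (slack 24)
cooling: 136/136 (binding)
By complementary slackness, a constraint with positive slack has shadow price 0 → feedstock.

feedstock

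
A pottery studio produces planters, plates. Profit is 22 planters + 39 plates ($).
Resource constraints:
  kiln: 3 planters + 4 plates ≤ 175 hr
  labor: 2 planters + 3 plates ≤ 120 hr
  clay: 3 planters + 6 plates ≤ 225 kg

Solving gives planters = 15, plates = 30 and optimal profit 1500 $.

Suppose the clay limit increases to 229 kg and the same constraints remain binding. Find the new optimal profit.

1516

Check each constraint at x*: kiln 165/175 (slack 10); labor 120/120 (tight); clay 225/225 (tight).
By complementary slackness, y = 0 for the non-binding constraint.
Dual feasibility on the basic columns requires 2·y_labor + 3·y_clay = 22, 3·y_labor + 6·y_clay = 39.
→ y_labor = 5 and y_clay = 4.
Δz = y_clay·Δb = 4 × (4) = 16, so new z* = 1500 + 16 = 1516.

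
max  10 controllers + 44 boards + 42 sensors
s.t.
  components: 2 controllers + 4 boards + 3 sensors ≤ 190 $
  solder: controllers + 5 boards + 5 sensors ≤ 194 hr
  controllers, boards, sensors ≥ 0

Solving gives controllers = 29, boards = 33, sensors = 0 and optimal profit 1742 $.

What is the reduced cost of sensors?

Check each constraint at x*: components 190/190 (tight); solder 194/194 (tight).
The binding rows give the dual system: 2·y_components + 1·y_solder = 10 and 4·y_components + 5·y_solder = 44.
→ y_components = 1 and y_solder = 8.
Reduced cost of sensors: c₃ − yᵀa₃ = 42 − (1·3 + 8·5) = 42 − 43 = -1.

-1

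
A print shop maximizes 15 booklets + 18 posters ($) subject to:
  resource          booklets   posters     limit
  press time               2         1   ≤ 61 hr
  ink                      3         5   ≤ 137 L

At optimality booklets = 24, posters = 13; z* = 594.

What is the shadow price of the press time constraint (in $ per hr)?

Both press time and ink are binding at x*.
The binding rows give the dual system: 2·y_press time + 3·y_ink = 15 and 1·y_press time + 5·y_ink = 18.
Solving: y_press time = 3, y_ink = 3.
Shadow price of press time = 3.

3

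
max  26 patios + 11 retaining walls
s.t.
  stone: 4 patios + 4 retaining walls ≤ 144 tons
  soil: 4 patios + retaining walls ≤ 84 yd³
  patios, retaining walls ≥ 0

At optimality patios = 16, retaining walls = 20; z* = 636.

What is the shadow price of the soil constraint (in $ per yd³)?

5

Check each constraint at x*: stone 144/144 (tight); soil 84/84 (tight).
Dual feasibility on the basic columns requires 4·y_stone + 4·y_soil = 26, 4·y_stone + 1·y_soil = 11.
→ y_stone = 1.5 and y_soil = 5.
Shadow price of soil = 5.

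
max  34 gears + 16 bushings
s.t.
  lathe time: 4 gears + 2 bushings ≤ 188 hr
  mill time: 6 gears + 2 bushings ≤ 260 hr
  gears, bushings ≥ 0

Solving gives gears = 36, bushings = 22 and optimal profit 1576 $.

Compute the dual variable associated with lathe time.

7

At the optimum: lathe time uses 188 of 188 (binding); mill time uses 260 of 260 (binding).
The binding rows give the dual system: 4·y_lathe time + 6·y_mill time = 34 and 2·y_lathe time + 2·y_mill time = 16.
Solving: y_lathe time = 7, y_mill time = 1.
Shadow price of lathe time = 7.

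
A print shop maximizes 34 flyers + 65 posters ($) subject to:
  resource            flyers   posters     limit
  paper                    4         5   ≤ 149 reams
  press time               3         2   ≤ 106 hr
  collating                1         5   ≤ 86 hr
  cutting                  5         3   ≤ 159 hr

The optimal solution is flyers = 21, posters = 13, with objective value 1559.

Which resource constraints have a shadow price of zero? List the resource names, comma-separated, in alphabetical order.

cutting, press time

paper: 149/149 (binding)
press time: 89/106 (slack 17)
collating: 86/86 (binding)
cutting: 144/159 (slack 15)
By complementary slackness, a constraint with positive slack has shadow price 0 → cutting, press time.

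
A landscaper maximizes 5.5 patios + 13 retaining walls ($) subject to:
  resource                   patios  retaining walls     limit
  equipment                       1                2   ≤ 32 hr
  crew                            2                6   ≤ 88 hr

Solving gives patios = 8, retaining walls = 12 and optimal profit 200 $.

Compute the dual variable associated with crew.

Both equipment and crew are binding at x*.
Dual feasibility on the basic columns requires 1·y_equipment + 2·y_crew = 5.5, 2·y_equipment + 6·y_crew = 13.
→ y_equipment = 3.5 and y_crew = 1.
Shadow price of crew = 1.

1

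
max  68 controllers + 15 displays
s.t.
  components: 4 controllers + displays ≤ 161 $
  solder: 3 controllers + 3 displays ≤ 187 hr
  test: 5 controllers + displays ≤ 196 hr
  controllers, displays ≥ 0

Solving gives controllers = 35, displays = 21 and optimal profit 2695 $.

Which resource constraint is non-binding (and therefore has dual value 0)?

components: 161/161 (binding)
solder: 168/187 (slack 19)
test: 196/196 (binding)
By complementary slackness, a constraint with positive slack has shadow price 0 → solder.

solder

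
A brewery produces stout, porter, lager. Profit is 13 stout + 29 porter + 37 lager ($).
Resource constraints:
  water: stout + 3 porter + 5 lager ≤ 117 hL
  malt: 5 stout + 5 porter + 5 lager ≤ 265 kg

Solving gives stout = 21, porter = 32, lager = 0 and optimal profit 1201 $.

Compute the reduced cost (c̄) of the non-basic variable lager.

Check each constraint at x*: water 117/117 (tight); malt 265/265 (tight).
The binding rows give the dual system: 1·y_water + 5·y_malt = 13 and 3·y_water + 5·y_malt = 29.
→ y_water = 8 and y_malt = 1.
Reduced cost of lager: c₃ − yᵀa₃ = 37 − (8·5 + 1·5) = 37 − 45 = -8.

-8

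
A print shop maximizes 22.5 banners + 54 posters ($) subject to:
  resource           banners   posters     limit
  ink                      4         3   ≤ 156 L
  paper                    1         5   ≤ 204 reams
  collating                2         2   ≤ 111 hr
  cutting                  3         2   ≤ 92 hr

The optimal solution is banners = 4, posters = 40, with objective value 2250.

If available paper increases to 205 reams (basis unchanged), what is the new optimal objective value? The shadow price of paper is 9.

Δb = 1, so new z* = 2250 + (9)·(1) = 2250 + 9 = 2259.

2259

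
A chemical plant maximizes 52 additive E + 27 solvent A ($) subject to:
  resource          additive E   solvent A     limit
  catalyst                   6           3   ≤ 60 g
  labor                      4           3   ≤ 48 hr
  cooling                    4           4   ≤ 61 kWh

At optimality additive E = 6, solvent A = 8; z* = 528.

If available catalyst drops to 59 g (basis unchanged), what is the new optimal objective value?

Binding: catalyst and labor. Non-binding: cooling (5 unused).
Since cooling is not tight, its dual is 0.
The binding rows give the dual system: 6·y_catalyst + 4·y_labor = 52 and 3·y_catalyst + 3·y_labor = 27.
→ y_catalyst = 8 and y_labor = 1.
Δz = y_catalyst·Δb = 8 × (-1) = -8, so new z* = 528 − 8 = 520.

520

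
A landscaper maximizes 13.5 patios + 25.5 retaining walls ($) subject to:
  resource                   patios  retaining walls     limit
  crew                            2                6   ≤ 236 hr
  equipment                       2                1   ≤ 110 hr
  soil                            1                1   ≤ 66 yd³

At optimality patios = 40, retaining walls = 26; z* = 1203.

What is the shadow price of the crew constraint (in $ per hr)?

At the optimum: crew uses 236 of 236 (binding); equipment uses 106 of 110 (slack = 4); soil uses 66 of 66 (binding).
By complementary slackness, y = 0 for the non-binding constraint.
Dual feasibility on the basic columns requires 2·y_crew + 1·y_soil = 13.5, 6·y_crew + 1·y_soil = 25.5.
→ y_crew = 3 and y_soil = 7.5.
Shadow price of crew = 3.

3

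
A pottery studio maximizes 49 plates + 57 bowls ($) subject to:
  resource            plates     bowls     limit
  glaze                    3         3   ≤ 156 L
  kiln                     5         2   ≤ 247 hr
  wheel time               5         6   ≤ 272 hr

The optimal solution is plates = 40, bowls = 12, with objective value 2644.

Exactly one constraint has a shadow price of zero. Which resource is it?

kiln

glaze: 156/156 (binding)
kiln: 224/247 (slack 23)
wheel time: 272/272 (binding)
By complementary slackness, a constraint with positive slack has shadow price 0 → kiln.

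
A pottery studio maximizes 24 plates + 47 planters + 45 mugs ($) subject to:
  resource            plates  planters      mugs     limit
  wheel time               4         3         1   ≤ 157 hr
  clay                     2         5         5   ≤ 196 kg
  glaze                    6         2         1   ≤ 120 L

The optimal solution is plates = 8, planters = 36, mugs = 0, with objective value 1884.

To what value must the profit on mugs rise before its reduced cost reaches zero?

46

At the optimum: wheel time uses 140 of 157 (slack = 17); clay uses 196 of 196 (binding); glaze uses 120 of 120 (binding).
Slack constraints have shadow price 0 (complementary slackness).
Dual feasibility on the basic columns requires 2·y_clay + 6·y_glaze = 24, 5·y_clay + 2·y_glaze = 47.
Solving: y_clay = 9, y_glaze = 1.
mugs enters the basis when its profit ≥ yᵀa₃ = 9·5 + 1·1 = 46.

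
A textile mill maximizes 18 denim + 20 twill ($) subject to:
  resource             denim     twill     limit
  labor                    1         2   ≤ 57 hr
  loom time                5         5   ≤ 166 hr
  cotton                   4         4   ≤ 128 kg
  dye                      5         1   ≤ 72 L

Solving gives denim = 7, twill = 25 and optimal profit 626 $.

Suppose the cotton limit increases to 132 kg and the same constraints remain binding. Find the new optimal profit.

642

Check each constraint at x*: labor 57/57 (tight); loom time 160/166 (slack 6); cotton 128/128 (tight); dye 60/72 (slack 12).
Since loom time, dye are not tight, their duals are 0.
Dual feasibility on the basic columns requires 1·y_labor + 4·y_cotton = 18, 2·y_labor + 4·y_cotton = 20.
This yields shadow prices y_labor = 2, y_cotton = 4.
Δz = y_cotton·Δb = 4 × (4) = 16, so new z* = 626 + 16 = 642.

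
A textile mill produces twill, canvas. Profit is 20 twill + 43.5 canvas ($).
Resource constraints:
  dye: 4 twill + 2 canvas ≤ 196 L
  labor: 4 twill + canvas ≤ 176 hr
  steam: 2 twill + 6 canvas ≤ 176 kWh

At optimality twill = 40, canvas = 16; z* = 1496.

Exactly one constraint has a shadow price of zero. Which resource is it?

dye

dye: 192/196 (slack 4)
labor: 176/176 (binding)
steam: 176/176 (binding)
By complementary slackness, a constraint with positive slack has shadow price 0 → dye.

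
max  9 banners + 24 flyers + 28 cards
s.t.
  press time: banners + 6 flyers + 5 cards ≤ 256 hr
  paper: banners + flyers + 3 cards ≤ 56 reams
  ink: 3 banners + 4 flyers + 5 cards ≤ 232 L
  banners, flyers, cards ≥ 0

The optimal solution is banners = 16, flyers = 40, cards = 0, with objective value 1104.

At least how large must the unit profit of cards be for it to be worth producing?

33

Binding: press time and paper. Non-binding: ink (24 unused).
Since ink is not tight, its dual is 0.
Dual feasibility on the basic columns requires 1·y_press time + 1·y_paper = 9, 6·y_press time + 1·y_paper = 24.
This yields shadow prices y_press time = 3, y_paper = 6.
cards enters the basis when its profit ≥ yᵀa₃ = 3·5 + 6·3 = 33.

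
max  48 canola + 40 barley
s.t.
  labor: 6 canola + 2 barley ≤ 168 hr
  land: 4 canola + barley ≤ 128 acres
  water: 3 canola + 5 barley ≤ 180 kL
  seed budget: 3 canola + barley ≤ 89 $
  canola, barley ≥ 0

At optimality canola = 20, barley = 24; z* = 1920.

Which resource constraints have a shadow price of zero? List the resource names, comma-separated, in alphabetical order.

labor: 168/168 (binding)
land: 104/128 (slack 24)
water: 180/180 (binding)
seed budget: 84/89 (slack 5)
By complementary slackness, a constraint with positive slack has shadow price 0 → land, seed budget.

land, seed budget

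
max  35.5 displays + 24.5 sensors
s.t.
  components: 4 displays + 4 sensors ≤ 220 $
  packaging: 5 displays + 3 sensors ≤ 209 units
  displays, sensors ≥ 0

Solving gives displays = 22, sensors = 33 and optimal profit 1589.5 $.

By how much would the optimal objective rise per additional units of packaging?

5.5

At the optimum: components uses 220 of 220 (binding); packaging uses 209 of 209 (binding).
The binding rows give the dual system: 4·y_components + 5·y_packaging = 35.5 and 4·y_components + 3·y_packaging = 24.5.
→ y_components = 2 and y_packaging = 5.5.
Shadow price of packaging = 5.5.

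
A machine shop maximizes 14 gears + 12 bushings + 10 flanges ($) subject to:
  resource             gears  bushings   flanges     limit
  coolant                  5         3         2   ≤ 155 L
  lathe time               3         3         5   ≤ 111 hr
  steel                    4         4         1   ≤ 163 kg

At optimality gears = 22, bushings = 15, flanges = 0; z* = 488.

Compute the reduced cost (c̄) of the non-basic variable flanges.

-7

Binding: coolant and lathe time. Non-binding: steel (15 unused).
Slack constraints have shadow price 0 (complementary slackness).
From A_Bᵀ y = c: 5·y_coolant + 3·y_lathe time = 14; 3·y_coolant + 3·y_lathe time = 12.
Solving: y_coolant = 1, y_lathe time = 3.
Reduced cost of flanges: c₃ − yᵀa₃ = 10 − (1·2 + 3·5) = 10 − 17 = -7.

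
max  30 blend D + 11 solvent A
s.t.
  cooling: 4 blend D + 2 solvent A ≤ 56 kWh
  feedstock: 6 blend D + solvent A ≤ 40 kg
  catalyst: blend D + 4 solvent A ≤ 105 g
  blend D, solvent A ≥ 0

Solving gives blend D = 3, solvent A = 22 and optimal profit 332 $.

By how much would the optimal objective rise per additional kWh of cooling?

4.5

Check each constraint at x*: cooling 56/56 (tight); feedstock 40/40 (tight); catalyst 91/105 (slack 14).
By complementary slackness, y = 0 for the non-binding constraint.
Dual feasibility on the basic columns requires 4·y_cooling + 6·y_feedstock = 30, 2·y_cooling + 1·y_feedstock = 11.
→ y_cooling = 4.5 and y_feedstock = 2.
Shadow price of cooling = 4.5.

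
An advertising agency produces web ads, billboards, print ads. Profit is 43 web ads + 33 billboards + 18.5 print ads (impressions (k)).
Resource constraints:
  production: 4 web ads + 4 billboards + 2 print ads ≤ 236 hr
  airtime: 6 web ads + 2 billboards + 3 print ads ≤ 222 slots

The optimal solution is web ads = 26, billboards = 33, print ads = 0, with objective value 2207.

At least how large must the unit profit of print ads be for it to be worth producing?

21.5

Check each constraint at x*: production 236/236 (tight); airtime 222/222 (tight).
The binding rows give the dual system: 4·y_production + 6·y_airtime = 43 and 4·y_production + 2·y_airtime = 33.
→ y_production = 7 and y_airtime = 2.5.
print ads enters the basis when its profit ≥ yᵀa₃ = 7·2 + 2.5·3 = 21.5.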